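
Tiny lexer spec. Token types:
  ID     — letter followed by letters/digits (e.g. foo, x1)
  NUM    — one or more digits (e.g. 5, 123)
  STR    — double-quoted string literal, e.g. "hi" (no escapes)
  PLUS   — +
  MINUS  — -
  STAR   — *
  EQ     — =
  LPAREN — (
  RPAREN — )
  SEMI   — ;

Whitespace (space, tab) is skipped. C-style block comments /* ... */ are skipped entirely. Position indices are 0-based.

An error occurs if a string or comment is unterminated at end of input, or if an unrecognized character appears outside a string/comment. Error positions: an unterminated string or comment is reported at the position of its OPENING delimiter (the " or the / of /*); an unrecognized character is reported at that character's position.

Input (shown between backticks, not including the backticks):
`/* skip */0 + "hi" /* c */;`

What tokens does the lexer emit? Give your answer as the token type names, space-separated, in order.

pos=0: enter COMMENT mode (saw '/*')
exit COMMENT mode (now at pos=10)
pos=10: emit NUM '0' (now at pos=11)
pos=12: emit PLUS '+'
pos=14: enter STRING mode
pos=14: emit STR "hi" (now at pos=18)
pos=19: enter COMMENT mode (saw '/*')
exit COMMENT mode (now at pos=26)
pos=26: emit SEMI ';'
DONE. 4 tokens: [NUM, PLUS, STR, SEMI]

Answer: NUM PLUS STR SEMI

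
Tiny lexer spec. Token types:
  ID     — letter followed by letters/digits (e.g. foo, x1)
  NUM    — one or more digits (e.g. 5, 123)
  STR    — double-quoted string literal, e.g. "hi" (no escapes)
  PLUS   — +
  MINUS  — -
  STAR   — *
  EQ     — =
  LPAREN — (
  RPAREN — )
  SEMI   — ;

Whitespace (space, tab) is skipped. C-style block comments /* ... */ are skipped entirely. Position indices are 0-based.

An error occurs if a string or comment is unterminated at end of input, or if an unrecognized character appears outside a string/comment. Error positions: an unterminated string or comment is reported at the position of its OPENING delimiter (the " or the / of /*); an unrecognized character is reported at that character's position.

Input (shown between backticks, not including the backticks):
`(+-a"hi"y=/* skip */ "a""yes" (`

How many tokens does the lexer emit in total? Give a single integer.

pos=0: emit LPAREN '('
pos=1: emit PLUS '+'
pos=2: emit MINUS '-'
pos=3: emit ID 'a' (now at pos=4)
pos=4: enter STRING mode
pos=4: emit STR "hi" (now at pos=8)
pos=8: emit ID 'y' (now at pos=9)
pos=9: emit EQ '='
pos=10: enter COMMENT mode (saw '/*')
exit COMMENT mode (now at pos=20)
pos=21: enter STRING mode
pos=21: emit STR "a" (now at pos=24)
pos=24: enter STRING mode
pos=24: emit STR "yes" (now at pos=29)
pos=30: emit LPAREN '('
DONE. 10 tokens: [LPAREN, PLUS, MINUS, ID, STR, ID, EQ, STR, STR, LPAREN]

Answer: 10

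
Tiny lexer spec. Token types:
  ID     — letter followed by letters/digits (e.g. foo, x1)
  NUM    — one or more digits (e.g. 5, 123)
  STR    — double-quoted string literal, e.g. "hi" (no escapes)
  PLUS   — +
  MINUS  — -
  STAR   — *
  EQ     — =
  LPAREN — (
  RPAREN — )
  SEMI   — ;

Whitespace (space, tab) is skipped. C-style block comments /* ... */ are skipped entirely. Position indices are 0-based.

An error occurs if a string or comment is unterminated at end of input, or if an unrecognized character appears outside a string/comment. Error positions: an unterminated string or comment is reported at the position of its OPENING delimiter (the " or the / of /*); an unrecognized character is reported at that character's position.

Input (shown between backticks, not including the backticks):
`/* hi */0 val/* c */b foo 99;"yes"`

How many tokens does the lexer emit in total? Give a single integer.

Answer: 7

Derivation:
pos=0: enter COMMENT mode (saw '/*')
exit COMMENT mode (now at pos=8)
pos=8: emit NUM '0' (now at pos=9)
pos=10: emit ID 'val' (now at pos=13)
pos=13: enter COMMENT mode (saw '/*')
exit COMMENT mode (now at pos=20)
pos=20: emit ID 'b' (now at pos=21)
pos=22: emit ID 'foo' (now at pos=25)
pos=26: emit NUM '99' (now at pos=28)
pos=28: emit SEMI ';'
pos=29: enter STRING mode
pos=29: emit STR "yes" (now at pos=34)
DONE. 7 tokens: [NUM, ID, ID, ID, NUM, SEMI, STR]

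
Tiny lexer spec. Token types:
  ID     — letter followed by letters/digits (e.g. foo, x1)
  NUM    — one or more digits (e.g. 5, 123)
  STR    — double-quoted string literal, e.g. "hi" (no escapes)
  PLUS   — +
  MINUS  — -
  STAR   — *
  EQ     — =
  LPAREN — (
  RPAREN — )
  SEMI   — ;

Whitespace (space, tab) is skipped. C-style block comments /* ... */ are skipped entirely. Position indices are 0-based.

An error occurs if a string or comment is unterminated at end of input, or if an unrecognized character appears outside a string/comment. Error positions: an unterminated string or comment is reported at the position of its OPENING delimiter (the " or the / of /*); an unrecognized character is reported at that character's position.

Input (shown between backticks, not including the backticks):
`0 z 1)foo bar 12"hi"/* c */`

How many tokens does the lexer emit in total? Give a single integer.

pos=0: emit NUM '0' (now at pos=1)
pos=2: emit ID 'z' (now at pos=3)
pos=4: emit NUM '1' (now at pos=5)
pos=5: emit RPAREN ')'
pos=6: emit ID 'foo' (now at pos=9)
pos=10: emit ID 'bar' (now at pos=13)
pos=14: emit NUM '12' (now at pos=16)
pos=16: enter STRING mode
pos=16: emit STR "hi" (now at pos=20)
pos=20: enter COMMENT mode (saw '/*')
exit COMMENT mode (now at pos=27)
DONE. 8 tokens: [NUM, ID, NUM, RPAREN, ID, ID, NUM, STR]

Answer: 8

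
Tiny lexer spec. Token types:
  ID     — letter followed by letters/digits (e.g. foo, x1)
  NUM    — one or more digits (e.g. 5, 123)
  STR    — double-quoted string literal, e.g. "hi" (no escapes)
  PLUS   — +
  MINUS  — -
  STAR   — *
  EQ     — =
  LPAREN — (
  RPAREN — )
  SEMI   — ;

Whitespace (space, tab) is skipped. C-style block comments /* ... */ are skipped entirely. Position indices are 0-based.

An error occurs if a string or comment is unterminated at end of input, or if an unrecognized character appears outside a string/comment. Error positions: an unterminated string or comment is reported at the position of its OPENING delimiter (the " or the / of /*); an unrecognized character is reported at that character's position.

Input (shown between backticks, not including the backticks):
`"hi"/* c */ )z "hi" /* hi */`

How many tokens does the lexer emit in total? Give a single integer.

Answer: 4

Derivation:
pos=0: enter STRING mode
pos=0: emit STR "hi" (now at pos=4)
pos=4: enter COMMENT mode (saw '/*')
exit COMMENT mode (now at pos=11)
pos=12: emit RPAREN ')'
pos=13: emit ID 'z' (now at pos=14)
pos=15: enter STRING mode
pos=15: emit STR "hi" (now at pos=19)
pos=20: enter COMMENT mode (saw '/*')
exit COMMENT mode (now at pos=28)
DONE. 4 tokens: [STR, RPAREN, ID, STR]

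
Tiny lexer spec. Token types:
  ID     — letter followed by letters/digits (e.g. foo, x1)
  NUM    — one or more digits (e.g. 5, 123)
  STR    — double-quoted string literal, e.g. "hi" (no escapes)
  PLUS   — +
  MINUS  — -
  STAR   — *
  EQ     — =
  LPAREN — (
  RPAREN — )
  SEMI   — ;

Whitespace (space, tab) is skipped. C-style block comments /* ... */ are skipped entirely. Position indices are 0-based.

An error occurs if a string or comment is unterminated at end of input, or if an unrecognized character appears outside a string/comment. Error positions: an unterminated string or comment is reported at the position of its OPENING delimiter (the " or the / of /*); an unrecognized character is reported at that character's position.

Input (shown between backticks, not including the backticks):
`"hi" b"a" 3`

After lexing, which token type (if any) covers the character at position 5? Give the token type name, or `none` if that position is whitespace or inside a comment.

pos=0: enter STRING mode
pos=0: emit STR "hi" (now at pos=4)
pos=5: emit ID 'b' (now at pos=6)
pos=6: enter STRING mode
pos=6: emit STR "a" (now at pos=9)
pos=10: emit NUM '3' (now at pos=11)
DONE. 4 tokens: [STR, ID, STR, NUM]
Position 5: char is 'b' -> ID

Answer: ID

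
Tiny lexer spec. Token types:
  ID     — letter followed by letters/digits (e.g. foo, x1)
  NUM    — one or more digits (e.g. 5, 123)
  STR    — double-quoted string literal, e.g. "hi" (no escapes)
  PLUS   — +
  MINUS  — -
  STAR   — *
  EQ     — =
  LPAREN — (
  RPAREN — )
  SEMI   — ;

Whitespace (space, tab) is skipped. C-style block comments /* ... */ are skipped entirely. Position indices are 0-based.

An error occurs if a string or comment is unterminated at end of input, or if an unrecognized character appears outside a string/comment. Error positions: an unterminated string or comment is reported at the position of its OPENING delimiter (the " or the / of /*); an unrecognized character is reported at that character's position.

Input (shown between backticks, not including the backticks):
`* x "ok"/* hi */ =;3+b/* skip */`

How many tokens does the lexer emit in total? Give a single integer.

pos=0: emit STAR '*'
pos=2: emit ID 'x' (now at pos=3)
pos=4: enter STRING mode
pos=4: emit STR "ok" (now at pos=8)
pos=8: enter COMMENT mode (saw '/*')
exit COMMENT mode (now at pos=16)
pos=17: emit EQ '='
pos=18: emit SEMI ';'
pos=19: emit NUM '3' (now at pos=20)
pos=20: emit PLUS '+'
pos=21: emit ID 'b' (now at pos=22)
pos=22: enter COMMENT mode (saw '/*')
exit COMMENT mode (now at pos=32)
DONE. 8 tokens: [STAR, ID, STR, EQ, SEMI, NUM, PLUS, ID]

Answer: 8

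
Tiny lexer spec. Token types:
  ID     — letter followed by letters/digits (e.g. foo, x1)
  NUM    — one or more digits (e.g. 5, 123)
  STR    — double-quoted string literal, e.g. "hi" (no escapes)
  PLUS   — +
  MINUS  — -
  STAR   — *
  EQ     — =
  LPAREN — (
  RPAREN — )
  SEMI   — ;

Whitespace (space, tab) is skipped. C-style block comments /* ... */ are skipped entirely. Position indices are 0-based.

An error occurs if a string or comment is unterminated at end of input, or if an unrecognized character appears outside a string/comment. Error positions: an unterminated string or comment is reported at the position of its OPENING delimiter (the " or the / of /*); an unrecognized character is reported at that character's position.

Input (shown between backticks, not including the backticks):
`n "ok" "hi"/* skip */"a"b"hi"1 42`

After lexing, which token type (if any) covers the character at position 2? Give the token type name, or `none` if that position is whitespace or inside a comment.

Answer: STR

Derivation:
pos=0: emit ID 'n' (now at pos=1)
pos=2: enter STRING mode
pos=2: emit STR "ok" (now at pos=6)
pos=7: enter STRING mode
pos=7: emit STR "hi" (now at pos=11)
pos=11: enter COMMENT mode (saw '/*')
exit COMMENT mode (now at pos=21)
pos=21: enter STRING mode
pos=21: emit STR "a" (now at pos=24)
pos=24: emit ID 'b' (now at pos=25)
pos=25: enter STRING mode
pos=25: emit STR "hi" (now at pos=29)
pos=29: emit NUM '1' (now at pos=30)
pos=31: emit NUM '42' (now at pos=33)
DONE. 8 tokens: [ID, STR, STR, STR, ID, STR, NUM, NUM]
Position 2: char is '"' -> STR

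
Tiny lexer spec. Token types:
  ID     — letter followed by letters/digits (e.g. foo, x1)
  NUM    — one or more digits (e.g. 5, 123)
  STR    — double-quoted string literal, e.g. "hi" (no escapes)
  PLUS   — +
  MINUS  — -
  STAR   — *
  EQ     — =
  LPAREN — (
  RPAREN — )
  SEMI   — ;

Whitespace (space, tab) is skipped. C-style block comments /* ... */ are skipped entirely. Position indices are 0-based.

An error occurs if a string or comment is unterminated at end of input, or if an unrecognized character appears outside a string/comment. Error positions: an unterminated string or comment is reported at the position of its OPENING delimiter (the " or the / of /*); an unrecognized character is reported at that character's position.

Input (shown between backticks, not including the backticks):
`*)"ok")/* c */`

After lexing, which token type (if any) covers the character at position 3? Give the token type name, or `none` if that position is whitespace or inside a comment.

Answer: STR

Derivation:
pos=0: emit STAR '*'
pos=1: emit RPAREN ')'
pos=2: enter STRING mode
pos=2: emit STR "ok" (now at pos=6)
pos=6: emit RPAREN ')'
pos=7: enter COMMENT mode (saw '/*')
exit COMMENT mode (now at pos=14)
DONE. 4 tokens: [STAR, RPAREN, STR, RPAREN]
Position 3: char is 'o' -> STR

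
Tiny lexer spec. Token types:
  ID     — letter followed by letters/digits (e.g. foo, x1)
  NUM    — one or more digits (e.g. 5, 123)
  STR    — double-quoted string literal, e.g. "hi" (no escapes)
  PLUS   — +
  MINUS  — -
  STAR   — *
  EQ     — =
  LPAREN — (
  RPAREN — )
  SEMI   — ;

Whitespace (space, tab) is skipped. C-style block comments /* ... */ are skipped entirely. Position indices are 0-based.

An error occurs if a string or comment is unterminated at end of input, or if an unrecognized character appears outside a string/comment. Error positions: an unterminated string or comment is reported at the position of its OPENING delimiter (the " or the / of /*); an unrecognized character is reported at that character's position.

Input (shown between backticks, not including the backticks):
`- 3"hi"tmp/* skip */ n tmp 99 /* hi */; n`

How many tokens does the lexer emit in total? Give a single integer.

Answer: 9

Derivation:
pos=0: emit MINUS '-'
pos=2: emit NUM '3' (now at pos=3)
pos=3: enter STRING mode
pos=3: emit STR "hi" (now at pos=7)
pos=7: emit ID 'tmp' (now at pos=10)
pos=10: enter COMMENT mode (saw '/*')
exit COMMENT mode (now at pos=20)
pos=21: emit ID 'n' (now at pos=22)
pos=23: emit ID 'tmp' (now at pos=26)
pos=27: emit NUM '99' (now at pos=29)
pos=30: enter COMMENT mode (saw '/*')
exit COMMENT mode (now at pos=38)
pos=38: emit SEMI ';'
pos=40: emit ID 'n' (now at pos=41)
DONE. 9 tokens: [MINUS, NUM, STR, ID, ID, ID, NUM, SEMI, ID]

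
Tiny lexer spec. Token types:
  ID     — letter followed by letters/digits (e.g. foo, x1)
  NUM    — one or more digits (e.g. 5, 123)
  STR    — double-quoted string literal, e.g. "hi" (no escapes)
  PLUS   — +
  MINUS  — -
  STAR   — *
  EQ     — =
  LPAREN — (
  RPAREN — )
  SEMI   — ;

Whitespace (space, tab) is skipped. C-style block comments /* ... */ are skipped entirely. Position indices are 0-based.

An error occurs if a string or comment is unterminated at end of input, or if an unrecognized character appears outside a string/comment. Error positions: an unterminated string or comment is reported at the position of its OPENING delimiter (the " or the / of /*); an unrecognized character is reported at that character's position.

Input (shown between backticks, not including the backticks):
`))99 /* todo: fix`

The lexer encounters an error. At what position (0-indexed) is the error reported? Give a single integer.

pos=0: emit RPAREN ')'
pos=1: emit RPAREN ')'
pos=2: emit NUM '99' (now at pos=4)
pos=5: enter COMMENT mode (saw '/*')
pos=5: ERROR — unterminated comment (reached EOF)

Answer: 5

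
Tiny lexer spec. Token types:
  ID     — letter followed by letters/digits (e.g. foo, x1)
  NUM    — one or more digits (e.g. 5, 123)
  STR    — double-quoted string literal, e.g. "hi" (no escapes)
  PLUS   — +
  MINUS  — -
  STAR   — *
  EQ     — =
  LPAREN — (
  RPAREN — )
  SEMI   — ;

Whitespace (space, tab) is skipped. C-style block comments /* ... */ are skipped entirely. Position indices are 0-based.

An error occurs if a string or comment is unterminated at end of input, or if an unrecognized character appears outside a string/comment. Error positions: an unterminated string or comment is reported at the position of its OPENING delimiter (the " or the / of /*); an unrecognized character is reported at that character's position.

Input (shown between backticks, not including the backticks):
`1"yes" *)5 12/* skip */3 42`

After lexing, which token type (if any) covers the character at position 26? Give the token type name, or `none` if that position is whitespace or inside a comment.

Answer: NUM

Derivation:
pos=0: emit NUM '1' (now at pos=1)
pos=1: enter STRING mode
pos=1: emit STR "yes" (now at pos=6)
pos=7: emit STAR '*'
pos=8: emit RPAREN ')'
pos=9: emit NUM '5' (now at pos=10)
pos=11: emit NUM '12' (now at pos=13)
pos=13: enter COMMENT mode (saw '/*')
exit COMMENT mode (now at pos=23)
pos=23: emit NUM '3' (now at pos=24)
pos=25: emit NUM '42' (now at pos=27)
DONE. 8 tokens: [NUM, STR, STAR, RPAREN, NUM, NUM, NUM, NUM]
Position 26: char is '2' -> NUM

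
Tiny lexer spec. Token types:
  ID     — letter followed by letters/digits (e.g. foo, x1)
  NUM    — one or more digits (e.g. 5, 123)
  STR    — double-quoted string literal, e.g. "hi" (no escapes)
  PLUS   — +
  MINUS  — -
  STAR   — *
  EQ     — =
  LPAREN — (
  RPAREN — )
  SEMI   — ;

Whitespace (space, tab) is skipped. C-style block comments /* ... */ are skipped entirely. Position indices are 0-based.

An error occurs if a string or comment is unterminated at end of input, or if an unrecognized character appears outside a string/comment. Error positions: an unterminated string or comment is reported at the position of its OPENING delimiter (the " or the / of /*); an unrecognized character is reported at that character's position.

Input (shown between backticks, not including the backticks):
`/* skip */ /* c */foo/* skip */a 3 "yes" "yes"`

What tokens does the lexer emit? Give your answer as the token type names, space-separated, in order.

pos=0: enter COMMENT mode (saw '/*')
exit COMMENT mode (now at pos=10)
pos=11: enter COMMENT mode (saw '/*')
exit COMMENT mode (now at pos=18)
pos=18: emit ID 'foo' (now at pos=21)
pos=21: enter COMMENT mode (saw '/*')
exit COMMENT mode (now at pos=31)
pos=31: emit ID 'a' (now at pos=32)
pos=33: emit NUM '3' (now at pos=34)
pos=35: enter STRING mode
pos=35: emit STR "yes" (now at pos=40)
pos=41: enter STRING mode
pos=41: emit STR "yes" (now at pos=46)
DONE. 5 tokens: [ID, ID, NUM, STR, STR]

Answer: ID ID NUM STR STR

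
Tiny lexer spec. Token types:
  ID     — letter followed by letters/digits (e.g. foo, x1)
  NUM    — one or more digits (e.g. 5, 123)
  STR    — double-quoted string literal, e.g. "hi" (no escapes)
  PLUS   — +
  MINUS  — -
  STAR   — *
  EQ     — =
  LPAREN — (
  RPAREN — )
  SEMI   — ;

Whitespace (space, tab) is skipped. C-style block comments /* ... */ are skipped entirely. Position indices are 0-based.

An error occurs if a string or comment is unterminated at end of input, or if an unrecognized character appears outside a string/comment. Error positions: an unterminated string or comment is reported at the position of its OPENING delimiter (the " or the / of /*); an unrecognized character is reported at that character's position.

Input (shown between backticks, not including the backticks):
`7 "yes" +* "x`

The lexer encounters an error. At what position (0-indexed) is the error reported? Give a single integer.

pos=0: emit NUM '7' (now at pos=1)
pos=2: enter STRING mode
pos=2: emit STR "yes" (now at pos=7)
pos=8: emit PLUS '+'
pos=9: emit STAR '*'
pos=11: enter STRING mode
pos=11: ERROR — unterminated string

Answer: 11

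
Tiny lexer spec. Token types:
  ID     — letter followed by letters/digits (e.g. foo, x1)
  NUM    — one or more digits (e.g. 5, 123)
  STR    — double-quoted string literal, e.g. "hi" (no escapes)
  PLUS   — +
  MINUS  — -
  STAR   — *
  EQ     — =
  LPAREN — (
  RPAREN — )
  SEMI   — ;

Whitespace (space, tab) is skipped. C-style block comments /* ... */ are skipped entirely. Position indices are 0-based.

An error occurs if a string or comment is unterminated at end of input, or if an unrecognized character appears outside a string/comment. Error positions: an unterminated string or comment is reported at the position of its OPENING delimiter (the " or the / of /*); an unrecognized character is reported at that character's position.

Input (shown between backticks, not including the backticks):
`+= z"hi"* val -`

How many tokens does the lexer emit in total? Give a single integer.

Answer: 7

Derivation:
pos=0: emit PLUS '+'
pos=1: emit EQ '='
pos=3: emit ID 'z' (now at pos=4)
pos=4: enter STRING mode
pos=4: emit STR "hi" (now at pos=8)
pos=8: emit STAR '*'
pos=10: emit ID 'val' (now at pos=13)
pos=14: emit MINUS '-'
DONE. 7 tokens: [PLUS, EQ, ID, STR, STAR, ID, MINUS]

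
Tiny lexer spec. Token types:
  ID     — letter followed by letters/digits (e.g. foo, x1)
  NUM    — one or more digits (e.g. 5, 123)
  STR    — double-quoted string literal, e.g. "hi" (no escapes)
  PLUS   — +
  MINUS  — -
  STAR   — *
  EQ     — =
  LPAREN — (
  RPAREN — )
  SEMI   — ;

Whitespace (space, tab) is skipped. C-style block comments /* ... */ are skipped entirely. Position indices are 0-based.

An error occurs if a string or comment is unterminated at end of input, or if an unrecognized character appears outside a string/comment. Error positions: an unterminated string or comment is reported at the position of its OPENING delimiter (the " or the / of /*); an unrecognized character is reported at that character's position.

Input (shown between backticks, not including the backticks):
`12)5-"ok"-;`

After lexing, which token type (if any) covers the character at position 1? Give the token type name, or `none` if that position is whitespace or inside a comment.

pos=0: emit NUM '12' (now at pos=2)
pos=2: emit RPAREN ')'
pos=3: emit NUM '5' (now at pos=4)
pos=4: emit MINUS '-'
pos=5: enter STRING mode
pos=5: emit STR "ok" (now at pos=9)
pos=9: emit MINUS '-'
pos=10: emit SEMI ';'
DONE. 7 tokens: [NUM, RPAREN, NUM, MINUS, STR, MINUS, SEMI]
Position 1: char is '2' -> NUM

Answer: NUM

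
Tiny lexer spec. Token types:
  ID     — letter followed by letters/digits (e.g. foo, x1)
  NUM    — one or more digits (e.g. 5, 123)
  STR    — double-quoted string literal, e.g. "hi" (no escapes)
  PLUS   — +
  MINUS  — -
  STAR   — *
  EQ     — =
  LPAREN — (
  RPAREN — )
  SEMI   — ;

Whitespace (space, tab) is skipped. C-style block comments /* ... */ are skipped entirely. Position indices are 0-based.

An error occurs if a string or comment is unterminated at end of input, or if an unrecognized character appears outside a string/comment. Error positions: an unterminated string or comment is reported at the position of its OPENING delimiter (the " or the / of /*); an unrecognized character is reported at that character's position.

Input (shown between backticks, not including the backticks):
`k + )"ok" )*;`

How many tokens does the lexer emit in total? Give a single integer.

pos=0: emit ID 'k' (now at pos=1)
pos=2: emit PLUS '+'
pos=4: emit RPAREN ')'
pos=5: enter STRING mode
pos=5: emit STR "ok" (now at pos=9)
pos=10: emit RPAREN ')'
pos=11: emit STAR '*'
pos=12: emit SEMI ';'
DONE. 7 tokens: [ID, PLUS, RPAREN, STR, RPAREN, STAR, SEMI]

Answer: 7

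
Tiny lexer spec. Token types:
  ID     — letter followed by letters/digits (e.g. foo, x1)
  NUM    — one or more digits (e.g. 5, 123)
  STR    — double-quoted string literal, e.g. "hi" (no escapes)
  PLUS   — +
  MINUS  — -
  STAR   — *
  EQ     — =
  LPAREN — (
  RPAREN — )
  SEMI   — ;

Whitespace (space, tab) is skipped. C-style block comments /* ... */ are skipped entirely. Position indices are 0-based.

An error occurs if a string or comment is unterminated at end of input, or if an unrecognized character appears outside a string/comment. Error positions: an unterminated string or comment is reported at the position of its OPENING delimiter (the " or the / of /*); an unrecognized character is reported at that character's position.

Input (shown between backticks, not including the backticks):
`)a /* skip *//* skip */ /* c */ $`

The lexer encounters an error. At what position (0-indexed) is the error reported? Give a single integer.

pos=0: emit RPAREN ')'
pos=1: emit ID 'a' (now at pos=2)
pos=3: enter COMMENT mode (saw '/*')
exit COMMENT mode (now at pos=13)
pos=13: enter COMMENT mode (saw '/*')
exit COMMENT mode (now at pos=23)
pos=24: enter COMMENT mode (saw '/*')
exit COMMENT mode (now at pos=31)
pos=32: ERROR — unrecognized char '$'

Answer: 32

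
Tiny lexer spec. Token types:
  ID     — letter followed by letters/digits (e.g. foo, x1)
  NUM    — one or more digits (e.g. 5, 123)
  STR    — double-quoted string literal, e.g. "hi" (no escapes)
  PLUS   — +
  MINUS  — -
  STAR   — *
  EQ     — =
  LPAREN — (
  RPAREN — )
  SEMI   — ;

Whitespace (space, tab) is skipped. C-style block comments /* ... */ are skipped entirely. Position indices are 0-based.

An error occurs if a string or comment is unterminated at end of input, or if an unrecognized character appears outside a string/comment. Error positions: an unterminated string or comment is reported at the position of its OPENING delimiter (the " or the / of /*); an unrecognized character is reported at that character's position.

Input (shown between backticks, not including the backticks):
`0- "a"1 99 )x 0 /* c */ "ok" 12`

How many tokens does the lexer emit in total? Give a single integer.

pos=0: emit NUM '0' (now at pos=1)
pos=1: emit MINUS '-'
pos=3: enter STRING mode
pos=3: emit STR "a" (now at pos=6)
pos=6: emit NUM '1' (now at pos=7)
pos=8: emit NUM '99' (now at pos=10)
pos=11: emit RPAREN ')'
pos=12: emit ID 'x' (now at pos=13)
pos=14: emit NUM '0' (now at pos=15)
pos=16: enter COMMENT mode (saw '/*')
exit COMMENT mode (now at pos=23)
pos=24: enter STRING mode
pos=24: emit STR "ok" (now at pos=28)
pos=29: emit NUM '12' (now at pos=31)
DONE. 10 tokens: [NUM, MINUS, STR, NUM, NUM, RPAREN, ID, NUM, STR, NUM]

Answer: 10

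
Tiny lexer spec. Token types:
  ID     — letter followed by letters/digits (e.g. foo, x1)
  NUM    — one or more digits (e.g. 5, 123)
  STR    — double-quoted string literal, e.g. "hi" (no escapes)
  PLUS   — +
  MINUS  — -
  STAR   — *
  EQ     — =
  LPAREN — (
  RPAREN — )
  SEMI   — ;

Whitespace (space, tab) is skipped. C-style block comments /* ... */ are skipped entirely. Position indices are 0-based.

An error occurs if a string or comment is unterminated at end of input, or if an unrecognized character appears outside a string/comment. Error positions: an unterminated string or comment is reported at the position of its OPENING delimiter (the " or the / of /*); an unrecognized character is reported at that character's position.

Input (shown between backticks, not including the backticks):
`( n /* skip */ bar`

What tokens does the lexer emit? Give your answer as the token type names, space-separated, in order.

Answer: LPAREN ID ID

Derivation:
pos=0: emit LPAREN '('
pos=2: emit ID 'n' (now at pos=3)
pos=4: enter COMMENT mode (saw '/*')
exit COMMENT mode (now at pos=14)
pos=15: emit ID 'bar' (now at pos=18)
DONE. 3 tokens: [LPAREN, ID, ID]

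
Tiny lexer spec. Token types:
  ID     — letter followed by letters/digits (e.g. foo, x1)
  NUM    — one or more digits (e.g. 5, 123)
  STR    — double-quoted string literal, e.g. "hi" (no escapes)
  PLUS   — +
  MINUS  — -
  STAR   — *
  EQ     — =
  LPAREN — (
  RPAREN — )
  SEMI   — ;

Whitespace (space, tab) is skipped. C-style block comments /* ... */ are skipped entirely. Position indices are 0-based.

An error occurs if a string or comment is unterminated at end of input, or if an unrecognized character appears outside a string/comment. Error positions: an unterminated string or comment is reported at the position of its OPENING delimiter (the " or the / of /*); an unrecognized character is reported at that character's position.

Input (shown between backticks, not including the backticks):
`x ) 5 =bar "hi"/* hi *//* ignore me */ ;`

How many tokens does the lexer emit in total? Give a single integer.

Answer: 7

Derivation:
pos=0: emit ID 'x' (now at pos=1)
pos=2: emit RPAREN ')'
pos=4: emit NUM '5' (now at pos=5)
pos=6: emit EQ '='
pos=7: emit ID 'bar' (now at pos=10)
pos=11: enter STRING mode
pos=11: emit STR "hi" (now at pos=15)
pos=15: enter COMMENT mode (saw '/*')
exit COMMENT mode (now at pos=23)
pos=23: enter COMMENT mode (saw '/*')
exit COMMENT mode (now at pos=38)
pos=39: emit SEMI ';'
DONE. 7 tokens: [ID, RPAREN, NUM, EQ, ID, STR, SEMI]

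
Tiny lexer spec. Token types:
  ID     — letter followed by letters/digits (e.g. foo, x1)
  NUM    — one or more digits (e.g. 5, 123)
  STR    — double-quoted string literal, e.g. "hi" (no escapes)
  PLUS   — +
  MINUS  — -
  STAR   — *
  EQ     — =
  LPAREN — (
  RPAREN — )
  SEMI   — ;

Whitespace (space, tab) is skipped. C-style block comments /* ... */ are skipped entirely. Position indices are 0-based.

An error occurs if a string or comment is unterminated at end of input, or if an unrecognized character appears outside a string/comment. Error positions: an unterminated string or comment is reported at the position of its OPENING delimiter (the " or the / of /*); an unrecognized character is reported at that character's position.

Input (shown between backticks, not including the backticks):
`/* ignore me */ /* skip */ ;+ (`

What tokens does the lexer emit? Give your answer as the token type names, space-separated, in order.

Answer: SEMI PLUS LPAREN

Derivation:
pos=0: enter COMMENT mode (saw '/*')
exit COMMENT mode (now at pos=15)
pos=16: enter COMMENT mode (saw '/*')
exit COMMENT mode (now at pos=26)
pos=27: emit SEMI ';'
pos=28: emit PLUS '+'
pos=30: emit LPAREN '('
DONE. 3 tokens: [SEMI, PLUS, LPAREN]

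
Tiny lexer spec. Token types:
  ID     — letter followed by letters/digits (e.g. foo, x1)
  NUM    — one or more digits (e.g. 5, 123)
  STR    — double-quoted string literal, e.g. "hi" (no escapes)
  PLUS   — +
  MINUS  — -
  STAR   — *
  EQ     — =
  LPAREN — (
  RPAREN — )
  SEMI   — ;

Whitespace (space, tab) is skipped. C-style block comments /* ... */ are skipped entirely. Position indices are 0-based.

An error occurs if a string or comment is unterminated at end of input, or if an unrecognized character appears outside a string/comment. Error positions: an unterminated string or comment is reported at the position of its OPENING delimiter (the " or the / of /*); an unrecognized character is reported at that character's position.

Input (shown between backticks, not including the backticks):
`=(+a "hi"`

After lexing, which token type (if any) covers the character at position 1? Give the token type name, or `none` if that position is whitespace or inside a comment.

Answer: LPAREN

Derivation:
pos=0: emit EQ '='
pos=1: emit LPAREN '('
pos=2: emit PLUS '+'
pos=3: emit ID 'a' (now at pos=4)
pos=5: enter STRING mode
pos=5: emit STR "hi" (now at pos=9)
DONE. 5 tokens: [EQ, LPAREN, PLUS, ID, STR]
Position 1: char is '(' -> LPAREN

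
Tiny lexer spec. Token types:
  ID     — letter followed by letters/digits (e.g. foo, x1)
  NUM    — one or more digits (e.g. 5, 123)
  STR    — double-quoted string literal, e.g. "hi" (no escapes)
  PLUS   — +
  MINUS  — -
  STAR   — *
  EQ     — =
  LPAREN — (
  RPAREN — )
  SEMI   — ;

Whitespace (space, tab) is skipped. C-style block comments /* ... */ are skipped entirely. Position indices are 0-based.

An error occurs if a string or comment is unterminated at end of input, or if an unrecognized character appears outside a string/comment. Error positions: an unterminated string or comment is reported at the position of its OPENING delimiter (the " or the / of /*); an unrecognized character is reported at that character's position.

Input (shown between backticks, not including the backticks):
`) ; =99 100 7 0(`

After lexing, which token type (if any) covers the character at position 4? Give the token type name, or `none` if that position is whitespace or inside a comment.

pos=0: emit RPAREN ')'
pos=2: emit SEMI ';'
pos=4: emit EQ '='
pos=5: emit NUM '99' (now at pos=7)
pos=8: emit NUM '100' (now at pos=11)
pos=12: emit NUM '7' (now at pos=13)
pos=14: emit NUM '0' (now at pos=15)
pos=15: emit LPAREN '('
DONE. 8 tokens: [RPAREN, SEMI, EQ, NUM, NUM, NUM, NUM, LPAREN]
Position 4: char is '=' -> EQ

Answer: EQ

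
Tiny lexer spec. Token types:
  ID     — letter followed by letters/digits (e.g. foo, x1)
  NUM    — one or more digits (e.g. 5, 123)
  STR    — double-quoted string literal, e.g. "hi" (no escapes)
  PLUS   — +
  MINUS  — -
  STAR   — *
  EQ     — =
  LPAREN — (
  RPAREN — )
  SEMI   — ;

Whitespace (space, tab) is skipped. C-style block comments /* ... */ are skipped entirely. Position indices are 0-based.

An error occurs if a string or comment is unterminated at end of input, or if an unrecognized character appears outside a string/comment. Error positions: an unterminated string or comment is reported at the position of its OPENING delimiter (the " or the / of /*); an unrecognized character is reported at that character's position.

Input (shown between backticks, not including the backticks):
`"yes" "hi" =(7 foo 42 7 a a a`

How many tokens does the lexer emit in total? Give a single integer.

pos=0: enter STRING mode
pos=0: emit STR "yes" (now at pos=5)
pos=6: enter STRING mode
pos=6: emit STR "hi" (now at pos=10)
pos=11: emit EQ '='
pos=12: emit LPAREN '('
pos=13: emit NUM '7' (now at pos=14)
pos=15: emit ID 'foo' (now at pos=18)
pos=19: emit NUM '42' (now at pos=21)
pos=22: emit NUM '7' (now at pos=23)
pos=24: emit ID 'a' (now at pos=25)
pos=26: emit ID 'a' (now at pos=27)
pos=28: emit ID 'a' (now at pos=29)
DONE. 11 tokens: [STR, STR, EQ, LPAREN, NUM, ID, NUM, NUM, ID, ID, ID]

Answer: 11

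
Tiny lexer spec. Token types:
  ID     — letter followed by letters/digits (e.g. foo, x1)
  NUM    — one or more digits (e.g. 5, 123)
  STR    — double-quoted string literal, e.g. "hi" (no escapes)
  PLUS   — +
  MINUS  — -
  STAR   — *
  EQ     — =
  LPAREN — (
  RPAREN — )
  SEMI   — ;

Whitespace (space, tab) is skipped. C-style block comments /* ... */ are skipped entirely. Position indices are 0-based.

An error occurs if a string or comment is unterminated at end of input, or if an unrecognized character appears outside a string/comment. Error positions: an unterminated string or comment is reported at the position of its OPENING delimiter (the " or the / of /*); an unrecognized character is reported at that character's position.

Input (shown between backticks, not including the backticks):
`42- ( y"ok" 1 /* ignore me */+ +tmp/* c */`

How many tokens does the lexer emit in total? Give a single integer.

pos=0: emit NUM '42' (now at pos=2)
pos=2: emit MINUS '-'
pos=4: emit LPAREN '('
pos=6: emit ID 'y' (now at pos=7)
pos=7: enter STRING mode
pos=7: emit STR "ok" (now at pos=11)
pos=12: emit NUM '1' (now at pos=13)
pos=14: enter COMMENT mode (saw '/*')
exit COMMENT mode (now at pos=29)
pos=29: emit PLUS '+'
pos=31: emit PLUS '+'
pos=32: emit ID 'tmp' (now at pos=35)
pos=35: enter COMMENT mode (saw '/*')
exit COMMENT mode (now at pos=42)
DONE. 9 tokens: [NUM, MINUS, LPAREN, ID, STR, NUM, PLUS, PLUS, ID]

Answer: 9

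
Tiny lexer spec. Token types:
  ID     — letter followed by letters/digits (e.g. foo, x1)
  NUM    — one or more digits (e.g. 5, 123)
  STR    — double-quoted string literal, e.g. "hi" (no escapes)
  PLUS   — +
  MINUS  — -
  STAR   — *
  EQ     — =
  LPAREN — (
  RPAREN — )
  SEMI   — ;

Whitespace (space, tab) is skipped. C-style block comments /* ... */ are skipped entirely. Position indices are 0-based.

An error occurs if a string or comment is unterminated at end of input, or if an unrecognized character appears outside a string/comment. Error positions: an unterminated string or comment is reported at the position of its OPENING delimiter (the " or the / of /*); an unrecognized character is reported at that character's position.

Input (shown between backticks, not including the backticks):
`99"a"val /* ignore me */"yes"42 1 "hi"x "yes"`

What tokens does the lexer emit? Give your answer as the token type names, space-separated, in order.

Answer: NUM STR ID STR NUM NUM STR ID STR

Derivation:
pos=0: emit NUM '99' (now at pos=2)
pos=2: enter STRING mode
pos=2: emit STR "a" (now at pos=5)
pos=5: emit ID 'val' (now at pos=8)
pos=9: enter COMMENT mode (saw '/*')
exit COMMENT mode (now at pos=24)
pos=24: enter STRING mode
pos=24: emit STR "yes" (now at pos=29)
pos=29: emit NUM '42' (now at pos=31)
pos=32: emit NUM '1' (now at pos=33)
pos=34: enter STRING mode
pos=34: emit STR "hi" (now at pos=38)
pos=38: emit ID 'x' (now at pos=39)
pos=40: enter STRING mode
pos=40: emit STR "yes" (now at pos=45)
DONE. 9 tokens: [NUM, STR, ID, STR, NUM, NUM, STR, ID, STR]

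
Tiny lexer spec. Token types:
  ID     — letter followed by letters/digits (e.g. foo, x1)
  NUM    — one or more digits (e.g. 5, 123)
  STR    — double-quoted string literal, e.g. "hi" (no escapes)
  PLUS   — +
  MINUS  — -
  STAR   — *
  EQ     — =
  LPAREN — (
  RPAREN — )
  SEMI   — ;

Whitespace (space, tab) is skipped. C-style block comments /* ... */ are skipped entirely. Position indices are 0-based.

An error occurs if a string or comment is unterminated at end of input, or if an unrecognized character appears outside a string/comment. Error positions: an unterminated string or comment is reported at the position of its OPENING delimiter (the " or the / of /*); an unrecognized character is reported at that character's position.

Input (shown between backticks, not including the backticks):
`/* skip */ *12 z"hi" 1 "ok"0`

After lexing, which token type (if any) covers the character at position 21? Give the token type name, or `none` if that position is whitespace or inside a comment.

Answer: NUM

Derivation:
pos=0: enter COMMENT mode (saw '/*')
exit COMMENT mode (now at pos=10)
pos=11: emit STAR '*'
pos=12: emit NUM '12' (now at pos=14)
pos=15: emit ID 'z' (now at pos=16)
pos=16: enter STRING mode
pos=16: emit STR "hi" (now at pos=20)
pos=21: emit NUM '1' (now at pos=22)
pos=23: enter STRING mode
pos=23: emit STR "ok" (now at pos=27)
pos=27: emit NUM '0' (now at pos=28)
DONE. 7 tokens: [STAR, NUM, ID, STR, NUM, STR, NUM]
Position 21: char is '1' -> NUM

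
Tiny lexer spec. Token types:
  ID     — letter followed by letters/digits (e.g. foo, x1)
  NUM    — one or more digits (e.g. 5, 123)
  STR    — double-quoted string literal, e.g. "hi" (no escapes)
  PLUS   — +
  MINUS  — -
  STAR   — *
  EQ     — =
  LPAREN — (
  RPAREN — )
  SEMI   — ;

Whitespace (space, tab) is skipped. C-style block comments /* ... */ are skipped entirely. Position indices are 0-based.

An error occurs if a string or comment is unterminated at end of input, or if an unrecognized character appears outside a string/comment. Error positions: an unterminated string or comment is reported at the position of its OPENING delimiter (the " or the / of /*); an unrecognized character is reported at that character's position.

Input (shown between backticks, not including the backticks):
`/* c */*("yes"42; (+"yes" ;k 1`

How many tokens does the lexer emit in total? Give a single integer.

Answer: 11

Derivation:
pos=0: enter COMMENT mode (saw '/*')
exit COMMENT mode (now at pos=7)
pos=7: emit STAR '*'
pos=8: emit LPAREN '('
pos=9: enter STRING mode
pos=9: emit STR "yes" (now at pos=14)
pos=14: emit NUM '42' (now at pos=16)
pos=16: emit SEMI ';'
pos=18: emit LPAREN '('
pos=19: emit PLUS '+'
pos=20: enter STRING mode
pos=20: emit STR "yes" (now at pos=25)
pos=26: emit SEMI ';'
pos=27: emit ID 'k' (now at pos=28)
pos=29: emit NUM '1' (now at pos=30)
DONE. 11 tokens: [STAR, LPAREN, STR, NUM, SEMI, LPAREN, PLUS, STR, SEMI, ID, NUM]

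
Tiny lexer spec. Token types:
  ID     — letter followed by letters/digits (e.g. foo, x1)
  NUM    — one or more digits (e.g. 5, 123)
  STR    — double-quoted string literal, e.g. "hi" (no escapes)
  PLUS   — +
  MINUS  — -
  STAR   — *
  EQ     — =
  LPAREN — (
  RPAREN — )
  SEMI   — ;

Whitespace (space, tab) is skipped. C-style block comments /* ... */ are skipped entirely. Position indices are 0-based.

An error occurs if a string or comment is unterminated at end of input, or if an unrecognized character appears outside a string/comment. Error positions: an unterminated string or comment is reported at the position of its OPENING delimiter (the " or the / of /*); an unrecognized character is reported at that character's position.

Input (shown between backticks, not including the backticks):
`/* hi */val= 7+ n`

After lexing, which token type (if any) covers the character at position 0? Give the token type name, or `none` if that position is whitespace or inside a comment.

Answer: none

Derivation:
pos=0: enter COMMENT mode (saw '/*')
exit COMMENT mode (now at pos=8)
pos=8: emit ID 'val' (now at pos=11)
pos=11: emit EQ '='
pos=13: emit NUM '7' (now at pos=14)
pos=14: emit PLUS '+'
pos=16: emit ID 'n' (now at pos=17)
DONE. 5 tokens: [ID, EQ, NUM, PLUS, ID]
Position 0: char is '/' -> none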